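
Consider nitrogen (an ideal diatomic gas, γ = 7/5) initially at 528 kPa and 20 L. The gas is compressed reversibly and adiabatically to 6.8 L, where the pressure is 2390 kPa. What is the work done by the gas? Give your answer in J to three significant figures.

Adiabatic: W = (P₁V₁ − P₂V₂)/(γ − 1) with γ = 7/5.
P₁V₁ = 10560 J, P₂V₂ = 16252 J.
W = (10560 − 16252) / 0.4 = -14230 J.

W ≈ -14200 J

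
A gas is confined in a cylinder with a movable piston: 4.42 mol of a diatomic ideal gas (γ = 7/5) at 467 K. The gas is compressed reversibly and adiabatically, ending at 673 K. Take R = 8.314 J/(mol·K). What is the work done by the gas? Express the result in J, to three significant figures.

Adiabatic ⇒ Q = 0, so W_by = −ΔU = nCᵥ(T₁ − T₂).
Cᵥ = 5R/2 = 20.79 J/(mol·K).
W = (4.42)(20.79)(467 − 673) = -18925 J.

W ≈ -18900 J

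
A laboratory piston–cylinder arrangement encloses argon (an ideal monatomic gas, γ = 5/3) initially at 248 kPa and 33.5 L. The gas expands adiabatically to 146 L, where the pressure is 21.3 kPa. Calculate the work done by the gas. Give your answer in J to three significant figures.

Adiabatic: W = (P₁V₁ − P₂V₂)/(γ − 1) with γ = 5/3.
P₁V₁ = 8308 J, P₂V₂ = 3110 J.
W = (8308 − 3110) / 0.6667 = 7797 J.

W ≈ 7800 J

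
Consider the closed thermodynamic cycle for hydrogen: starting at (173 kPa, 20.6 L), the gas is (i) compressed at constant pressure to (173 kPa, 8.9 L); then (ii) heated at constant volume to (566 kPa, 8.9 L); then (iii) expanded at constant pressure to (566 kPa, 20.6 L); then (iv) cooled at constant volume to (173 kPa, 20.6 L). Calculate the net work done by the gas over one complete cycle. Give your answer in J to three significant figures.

W_net ≈ 4600 J

Constant-volume legs do no work.
W(i) = (173)(8.9 − 20.6) = -2024 J; W(iii) = (566)(20.6 − 8.9) = 6622 J.
W_net = -2024 + 6622 = 4598 J (the clockwise enclosed area).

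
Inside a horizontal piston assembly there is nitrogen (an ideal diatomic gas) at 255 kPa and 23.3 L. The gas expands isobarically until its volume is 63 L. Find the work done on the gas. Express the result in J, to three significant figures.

W ≈ -10100 J

Isobaric: W = P ΔV.
W = (255 kPa)(63 − 23.3 L) = (255)(39.7) = 10124 J.
Work on gas = −W_by = -10124 J.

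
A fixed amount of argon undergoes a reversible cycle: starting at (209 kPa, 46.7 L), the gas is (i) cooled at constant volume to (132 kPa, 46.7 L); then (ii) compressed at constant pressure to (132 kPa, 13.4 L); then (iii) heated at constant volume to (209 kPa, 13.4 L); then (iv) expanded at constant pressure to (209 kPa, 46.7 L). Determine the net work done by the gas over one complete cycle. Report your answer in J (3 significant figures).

W_net ≈ 2560 J

Constant-volume legs do no work.
W(ii) = (132)(13.4 − 46.7) = -4396 J; W(iv) = (209)(46.7 − 13.4) = 6960 J.
W_net = -4396 + 6960 = 2564 J (the clockwise enclosed area).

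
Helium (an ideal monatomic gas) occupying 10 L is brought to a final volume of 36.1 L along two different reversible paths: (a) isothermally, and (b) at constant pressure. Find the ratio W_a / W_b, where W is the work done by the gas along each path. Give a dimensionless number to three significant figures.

W_a / W_b ≈ 0.492

Path (a) isothermal: W = P₁V₁ ln(V₂/V₁) → W_a/(P₁V₁) = 1.284.
Path (b) isobaric: W = P₁(V₂ − V₁) → W_b/(P₁V₁) = 2.61.
W_a / W_b = 1.284 / 2.61 = 0.4918.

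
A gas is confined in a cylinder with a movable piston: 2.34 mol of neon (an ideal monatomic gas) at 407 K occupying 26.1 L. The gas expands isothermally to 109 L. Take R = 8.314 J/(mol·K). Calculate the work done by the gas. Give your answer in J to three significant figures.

W ≈ 11300 J

Isothermal: W = nRT ln(V₂/V₁).
W = (2.34)(8.314)(407) × ln(109/26.1)
  = 7918 × 1.429
W_by_gas = 11318 J.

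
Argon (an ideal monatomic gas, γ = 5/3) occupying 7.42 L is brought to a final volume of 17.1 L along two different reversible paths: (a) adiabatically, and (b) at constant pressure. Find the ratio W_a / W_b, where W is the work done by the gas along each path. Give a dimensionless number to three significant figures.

W_a / W_b ≈ 0.491

Path (a) adiabatic: W = P₁V₁(1 − (V₁/V₂)^(γ−1))/(γ−1) → W_a/(P₁V₁) = 0.6403.
Path (b) isobaric: W = P₁(V₂ − V₁) → W_b/(P₁V₁) = 1.305.
W_a / W_b = 0.6403 / 1.305 = 0.4908.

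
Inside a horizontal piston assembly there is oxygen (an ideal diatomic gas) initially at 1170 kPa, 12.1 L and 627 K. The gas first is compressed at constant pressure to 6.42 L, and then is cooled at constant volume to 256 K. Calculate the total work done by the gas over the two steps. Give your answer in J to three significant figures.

W_total ≈ -6650 J

Step 1 (isobaric): W = PΔV = (1170 kPa)(6.42 − 12.1 L) = -6646 J.
Step 2 (isochoric): W = 0 (constant volume).
W_total = -6646 + 0 = -6646 J.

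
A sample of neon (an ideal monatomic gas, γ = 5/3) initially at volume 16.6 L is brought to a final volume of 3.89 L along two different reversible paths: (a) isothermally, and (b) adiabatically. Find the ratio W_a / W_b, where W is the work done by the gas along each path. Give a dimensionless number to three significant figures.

Path (a) isothermal: W = P₁V₁ ln(V₂/V₁) → W_a/(P₁V₁) = -1.451.
Path (b) adiabatic: W = P₁V₁(1 − (V₁/V₂)^(γ−1))/(γ−1) → W_b/(P₁V₁) = -2.446.
W_a / W_b = -1.451 / -2.446 = 0.5931.

W_a / W_b ≈ 0.593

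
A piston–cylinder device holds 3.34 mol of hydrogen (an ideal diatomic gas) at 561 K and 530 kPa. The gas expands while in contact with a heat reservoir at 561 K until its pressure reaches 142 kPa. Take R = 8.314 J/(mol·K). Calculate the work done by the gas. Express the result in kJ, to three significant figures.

W ≈ 20.5 kJ

Isothermal process: W = nRT ln(V₂/V₁) = nRT ln(P₁/P₂).
W = (3.34)(8.314)(561) × ln(530/142)
  = 15578 × ln(3.732) = 15578 × 1.317
W_by_gas = 20517 J.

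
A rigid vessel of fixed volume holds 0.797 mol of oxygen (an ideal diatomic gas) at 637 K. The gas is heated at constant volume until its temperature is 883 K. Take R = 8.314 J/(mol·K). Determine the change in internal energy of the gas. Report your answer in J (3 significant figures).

ΔU ≈ 4080 J

Constant volume ⇒ W = 0, so Q = ΔU = nCᵥΔT with Cᵥ = 5R/2 = 20.79 J/(mol·K).
ΔU = (0.797)(20.79)(883 − 637) = 4075 J.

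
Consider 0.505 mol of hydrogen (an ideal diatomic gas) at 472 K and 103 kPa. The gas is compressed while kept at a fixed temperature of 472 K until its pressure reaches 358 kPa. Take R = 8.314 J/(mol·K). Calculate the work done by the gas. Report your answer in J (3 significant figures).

W ≈ -2470 J

Isothermal process: W = nRT ln(V₂/V₁) = nRT ln(P₁/P₂).
W = (0.505)(8.314)(472) × ln(103/358)
  = 1982 × ln(0.2877) = 1982 × -1.246
W_by_gas = -2469 J.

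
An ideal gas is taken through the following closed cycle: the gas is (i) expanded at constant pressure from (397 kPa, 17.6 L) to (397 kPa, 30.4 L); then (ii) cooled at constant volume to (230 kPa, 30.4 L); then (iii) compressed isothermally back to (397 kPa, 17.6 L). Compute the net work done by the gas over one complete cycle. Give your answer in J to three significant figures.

Leg (i): W = PΔV = (397)(30.4 − 17.6) = 5082 J.
Leg (ii): W = 0.
Leg (iii): W = PᵢVᵢ ln(V_f/Vᵢ) = (6992) ln(17.6/30.4) = -3821 J.
W_net = 5082 − 3821 = 1260 J.

W_net ≈ 1260 J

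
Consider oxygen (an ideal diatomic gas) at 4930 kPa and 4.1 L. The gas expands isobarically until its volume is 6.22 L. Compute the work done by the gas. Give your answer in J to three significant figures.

Isobaric: W = P ΔV.
W = (4930 kPa)(6.22 − 4.1 L) = (4930)(2.12) = 10452 J.

W ≈ 10500 J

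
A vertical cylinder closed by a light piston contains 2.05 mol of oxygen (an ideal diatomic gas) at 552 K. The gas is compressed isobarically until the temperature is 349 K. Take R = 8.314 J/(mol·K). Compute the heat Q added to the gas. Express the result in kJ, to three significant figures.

Q ≈ -12.1 kJ

Isobaric: W = nRΔT = (2.05)(8.314)(-203) = -3460 J.
ΔU = nCᵥΔT with Cᵥ = 5R/2: ΔU = (2.05)(20.79)(-203) = -8650 J.
Q = ΔU + W = -8650 − 3460 = -12110 J.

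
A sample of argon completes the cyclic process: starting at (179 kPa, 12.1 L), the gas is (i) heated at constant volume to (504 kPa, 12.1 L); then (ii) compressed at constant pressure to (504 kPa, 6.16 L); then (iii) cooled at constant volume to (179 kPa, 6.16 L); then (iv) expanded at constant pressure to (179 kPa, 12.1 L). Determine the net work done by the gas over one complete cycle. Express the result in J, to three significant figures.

Constant-volume legs do no work.
W(ii) = (504)(6.16 − 12.1) = -2994 J; W(iv) = (179)(12.1 − 6.16) = 1063 J.
W_net = -2994 + 1063 = -1930 J (the counter-clockwise enclosed area).

W_net ≈ -1930 J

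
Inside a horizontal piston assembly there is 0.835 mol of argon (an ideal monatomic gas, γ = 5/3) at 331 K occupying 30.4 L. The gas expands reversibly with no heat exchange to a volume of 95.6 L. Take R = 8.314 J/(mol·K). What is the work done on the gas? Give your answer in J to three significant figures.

W ≈ -1840 J

Adiabatic: TV^(γ−1) = const with γ = 5/3.
T₂ = T₁ (V₁/V₂)^(γ−1) = 331 × (30.4/95.6)^0.667 = 331 × 0.4659 = 154.2 K.
W_by = nCᵥ(T₁ − T₂) = (0.835)(12.47)(331 − 154.2) = 1841 J.
Work on gas = −W_by = -1841 J.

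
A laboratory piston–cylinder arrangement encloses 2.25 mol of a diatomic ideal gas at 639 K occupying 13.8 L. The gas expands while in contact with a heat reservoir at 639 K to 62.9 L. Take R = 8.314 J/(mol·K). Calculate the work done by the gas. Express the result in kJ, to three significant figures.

Isothermal: W = nRT ln(V₂/V₁).
W = (2.25)(8.314)(639) × ln(62.9/13.8)
  = 11953 × 1.517
W_by_gas = 18132 J.

W ≈ 18.1 kJ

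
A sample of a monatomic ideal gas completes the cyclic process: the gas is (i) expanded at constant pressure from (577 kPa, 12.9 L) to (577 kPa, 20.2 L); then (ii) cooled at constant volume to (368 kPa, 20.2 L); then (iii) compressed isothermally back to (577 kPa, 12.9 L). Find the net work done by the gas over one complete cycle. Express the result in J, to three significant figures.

W_net ≈ 878 J

Leg (i): W = PΔV = (577)(20.2 − 12.9) = 4212 J.
Leg (ii): W = 0.
Leg (iii): W = PᵢVᵢ ln(V_f/Vᵢ) = (7434) ln(12.9/20.2) = -3334 J.
W_net = 4212 − 3334 = 878.5 J.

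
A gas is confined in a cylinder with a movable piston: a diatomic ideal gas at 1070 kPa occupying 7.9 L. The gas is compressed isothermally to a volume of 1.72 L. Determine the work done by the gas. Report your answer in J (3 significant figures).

W ≈ -12900 J

Isothermal: W = nRT ln(V₂/V₁) = P₁V₁ ln(V₂/V₁).
P₁V₁ = (1070 kPa)(7.9 L) = 8453 J.
W = 8453 × ln(1.72/7.9) = 8453 × -1.525
W_by_gas = -12887 J.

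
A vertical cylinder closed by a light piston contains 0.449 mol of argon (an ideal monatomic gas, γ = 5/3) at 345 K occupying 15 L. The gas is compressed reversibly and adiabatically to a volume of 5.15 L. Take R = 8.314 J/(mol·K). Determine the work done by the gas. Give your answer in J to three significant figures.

Adiabatic: TV^(γ−1) = const with γ = 5/3.
T₂ = T₁ (V₁/V₂)^(γ−1) = 345 × (15/5.15)^0.667 = 345 × 2.039 = 703.6 K.
W_by = nCᵥ(T₁ − T₂) = (0.449)(12.47)(345 − 703.6) = -2008 J.

W ≈ -2010 J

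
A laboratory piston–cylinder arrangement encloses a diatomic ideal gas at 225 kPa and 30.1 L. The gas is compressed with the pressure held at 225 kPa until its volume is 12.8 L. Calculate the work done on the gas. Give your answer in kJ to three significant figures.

W ≈ 3.89 kJ

Isobaric: W = P ΔV.
W = (225 kPa)(12.8 − 30.1 L) = (225)(-17.3) = -3892 J.
Work on gas = −W_by = 3892 J.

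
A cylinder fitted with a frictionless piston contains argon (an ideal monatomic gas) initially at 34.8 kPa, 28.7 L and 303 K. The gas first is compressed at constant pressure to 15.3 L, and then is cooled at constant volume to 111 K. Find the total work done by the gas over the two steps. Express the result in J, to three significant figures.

Step 1 (isobaric): W = PΔV = (34.8 kPa)(15.3 − 28.7 L) = -466.3 J.
Step 2 (isochoric): W = 0 (constant volume).
W_total = -466.3 + 0 = -466.3 J.

W_total ≈ -466 J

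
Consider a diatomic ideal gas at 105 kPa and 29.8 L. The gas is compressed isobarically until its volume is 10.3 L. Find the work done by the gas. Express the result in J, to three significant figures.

W ≈ -2050 J

Isobaric: W = P ΔV.
W = (105 kPa)(10.3 − 29.8 L) = (105)(-19.5) = -2048 J.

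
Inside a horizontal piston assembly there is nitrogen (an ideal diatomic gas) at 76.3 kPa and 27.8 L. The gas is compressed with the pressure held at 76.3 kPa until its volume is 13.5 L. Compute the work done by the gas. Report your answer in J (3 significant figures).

W ≈ -1090 J

Isobaric: W = P ΔV.
W = (76.3 kPa)(13.5 − 27.8 L) = (76.3)(-14.3) = -1091 J.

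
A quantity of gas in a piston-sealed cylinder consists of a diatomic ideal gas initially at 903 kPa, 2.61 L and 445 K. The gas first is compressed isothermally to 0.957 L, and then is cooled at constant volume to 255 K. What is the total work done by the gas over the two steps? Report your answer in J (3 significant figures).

W_total ≈ -2360 J

Step 1 (isothermal): W = P₁V₁ ln(V₂/V₁) = (2357) ln(0.957/2.61) = -2365 J.
Step 2 (isochoric): W = 0 (constant volume).
W_total = -2365 + 0 = -2365 J.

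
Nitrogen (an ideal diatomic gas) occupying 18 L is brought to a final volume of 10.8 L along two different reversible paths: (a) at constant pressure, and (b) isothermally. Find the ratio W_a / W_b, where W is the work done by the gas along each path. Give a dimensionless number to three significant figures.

Path (a) isobaric: W = P₁(V₂ − V₁) → W_a/(P₁V₁) = -0.4.
Path (b) isothermal: W = P₁V₁ ln(V₂/V₁) → W_b/(P₁V₁) = -0.5108.
W_a / W_b = -0.4 / -0.5108 = 0.783.

W_a / W_b ≈ 0.783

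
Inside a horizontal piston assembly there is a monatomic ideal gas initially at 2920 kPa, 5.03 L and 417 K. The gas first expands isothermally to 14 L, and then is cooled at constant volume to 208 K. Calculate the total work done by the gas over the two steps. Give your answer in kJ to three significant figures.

Step 1 (isothermal): W = P₁V₁ ln(V₂/V₁) = (14688) ln(14/5.03) = 15035 J.
Step 2 (isochoric): W = 0 (constant volume).
W_total = 15035 + 0 = 15035 J.

W_total ≈ 15.0 kJ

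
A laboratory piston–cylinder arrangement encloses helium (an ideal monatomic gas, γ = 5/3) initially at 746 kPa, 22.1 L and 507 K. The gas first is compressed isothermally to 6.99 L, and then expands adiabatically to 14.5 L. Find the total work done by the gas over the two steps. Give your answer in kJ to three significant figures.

Step 1 (isothermal): W = P₁V₁ ln(V₂/V₁) = (16487) ln(6.99/22.1) = -18978 J.
After step 1: P = 2359 kPa, V = 6.99 L, T = 507 K.
Step 2 (adiabatic): W = (P₁V₁ − P₂V₂)/(γ−1) = (16487 − 10136)/0.667 = 9526 J.
W_total = -18978 + 9526 = -9452 J.

W_total ≈ -9.45 kJ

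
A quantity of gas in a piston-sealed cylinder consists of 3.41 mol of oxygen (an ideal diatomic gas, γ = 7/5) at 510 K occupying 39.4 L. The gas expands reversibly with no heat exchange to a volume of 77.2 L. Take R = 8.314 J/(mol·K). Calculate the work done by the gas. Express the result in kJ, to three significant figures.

W ≈ 8.53 kJ

Adiabatic: TV^(γ−1) = const with γ = 7/5.
T₂ = T₁ (V₁/V₂)^(γ−1) = 510 × (39.4/77.2)^0.4 = 510 × 0.7641 = 389.7 K.
W_by = nCᵥ(T₁ − T₂) = (3.41)(20.79)(510 − 389.7) = 8527 J.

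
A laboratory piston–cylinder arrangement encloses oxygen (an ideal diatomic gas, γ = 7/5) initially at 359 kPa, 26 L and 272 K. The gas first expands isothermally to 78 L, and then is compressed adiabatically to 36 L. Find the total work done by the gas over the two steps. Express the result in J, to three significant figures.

W_total ≈ 1800 J

Step 1 (isothermal): W = P₁V₁ ln(V₂/V₁) = (9334) ln(78/26) = 10254 J.
After step 1: P = 119.7 kPa, V = 78 L, T = 272 K.
Step 2 (adiabatic): W = (P₁V₁ − P₂V₂)/(γ−1) = (9334 − 12717)/0.4 = -8457 J.
W_total = 10254 − 8457 = 1797 J.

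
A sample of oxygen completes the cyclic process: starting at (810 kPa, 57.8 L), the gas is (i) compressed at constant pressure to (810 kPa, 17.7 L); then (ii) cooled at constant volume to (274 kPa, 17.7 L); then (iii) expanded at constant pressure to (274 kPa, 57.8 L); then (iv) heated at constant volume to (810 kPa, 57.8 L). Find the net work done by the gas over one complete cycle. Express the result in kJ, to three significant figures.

W_net ≈ -21.5 kJ

Constant-volume legs do no work.
W(i) = (810)(17.7 − 57.8) = -32481 J; W(iii) = (274)(57.8 − 17.7) = 10987 J.
W_net = -32481 + 10987 = -21494 J (the counter-clockwise enclosed area).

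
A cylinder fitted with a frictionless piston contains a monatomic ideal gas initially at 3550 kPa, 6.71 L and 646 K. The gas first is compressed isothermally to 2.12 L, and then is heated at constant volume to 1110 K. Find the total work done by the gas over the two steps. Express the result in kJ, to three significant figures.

Step 1 (isothermal): W = P₁V₁ ln(V₂/V₁) = (23820) ln(2.12/6.71) = -27446 J.
Step 2 (isochoric): W = 0 (constant volume).
W_total = -27446 + 0 = -27446 J.

W_total ≈ -27.4 kJ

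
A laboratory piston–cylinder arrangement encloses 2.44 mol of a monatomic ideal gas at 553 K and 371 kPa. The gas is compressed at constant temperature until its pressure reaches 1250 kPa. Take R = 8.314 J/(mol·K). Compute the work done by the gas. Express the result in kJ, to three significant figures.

W ≈ -13.6 kJ

Isothermal process: W = nRT ln(V₂/V₁) = nRT ln(P₁/P₂).
W = (2.44)(8.314)(553) × ln(371/1250)
  = 11218 × ln(0.2968) = 11218 × -1.215
W_by_gas = -13627 J.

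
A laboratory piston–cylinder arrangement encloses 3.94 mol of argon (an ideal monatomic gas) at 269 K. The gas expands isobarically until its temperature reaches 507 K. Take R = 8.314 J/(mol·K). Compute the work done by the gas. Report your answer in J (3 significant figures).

W ≈ 7800 J

Isobaric: W = P ΔV = nR ΔT.
W = (3.94)(8.314)(507 − 269) = 7796 J.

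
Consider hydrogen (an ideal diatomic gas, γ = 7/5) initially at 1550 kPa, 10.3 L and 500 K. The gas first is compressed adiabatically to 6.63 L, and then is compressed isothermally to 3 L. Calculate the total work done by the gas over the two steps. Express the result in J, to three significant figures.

Step 1 (adiabatic): W = (P₁V₁ − P₂V₂)/(γ−1) = (15965 − 19041)/0.4 = -7691 J.
After step 1: P = 2872 kPa, V = 6.63 L, T = 596.3 K.
Step 2 (isothermal): W = P₁V₁ ln(V₂/V₁) = (19041) ln(3/6.63) = -15100 J.
W_total = -7691 − 15100 = -22791 J.

W_total ≈ -22800 J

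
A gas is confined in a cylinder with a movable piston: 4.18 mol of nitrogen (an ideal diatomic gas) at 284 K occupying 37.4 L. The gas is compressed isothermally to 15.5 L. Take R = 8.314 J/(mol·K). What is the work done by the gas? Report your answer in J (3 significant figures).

Isothermal: W = nRT ln(V₂/V₁).
W = (4.18)(8.314)(284) × ln(15.5/37.4)
  = 9870 × -0.8808
W_by_gas = -8694 J.

W ≈ -8690 J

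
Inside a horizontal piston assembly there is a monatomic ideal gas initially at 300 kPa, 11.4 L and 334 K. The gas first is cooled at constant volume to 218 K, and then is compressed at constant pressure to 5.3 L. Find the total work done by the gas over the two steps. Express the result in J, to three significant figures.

W_total ≈ -1190 J

Step 1 (isochoric): W = 0 (constant volume).
After step 1: P = 195.8 kPa (V unchanged).
Step 2 (isobaric): W = PΔV = (195.8 kPa)(5.3 − 11.4 L) = -1194 J.
W_total = 0 − 1194 = -1194 J.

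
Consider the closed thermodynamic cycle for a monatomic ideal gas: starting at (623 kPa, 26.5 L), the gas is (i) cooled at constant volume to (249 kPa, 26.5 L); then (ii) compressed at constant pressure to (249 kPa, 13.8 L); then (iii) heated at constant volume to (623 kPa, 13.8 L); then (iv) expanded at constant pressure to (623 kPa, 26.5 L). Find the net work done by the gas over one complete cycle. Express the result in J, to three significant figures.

Constant-volume legs do no work.
W(ii) = (249)(13.8 − 26.5) = -3162 J; W(iv) = (623)(26.5 − 13.8) = 7912 J.
W_net = -3162 + 7912 = 4750 J (the clockwise enclosed area).

W_net ≈ 4750 J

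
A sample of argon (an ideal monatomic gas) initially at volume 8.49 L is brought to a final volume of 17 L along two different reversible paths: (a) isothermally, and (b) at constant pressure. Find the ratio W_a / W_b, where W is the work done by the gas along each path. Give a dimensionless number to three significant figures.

W_a / W_b ≈ 0.693

Path (a) isothermal: W = P₁V₁ ln(V₂/V₁) → W_a/(P₁V₁) = 0.6943.
Path (b) isobaric: W = P₁(V₂ − V₁) → W_b/(P₁V₁) = 1.002.
W_a / W_b = 0.6943 / 1.002 = 0.6927.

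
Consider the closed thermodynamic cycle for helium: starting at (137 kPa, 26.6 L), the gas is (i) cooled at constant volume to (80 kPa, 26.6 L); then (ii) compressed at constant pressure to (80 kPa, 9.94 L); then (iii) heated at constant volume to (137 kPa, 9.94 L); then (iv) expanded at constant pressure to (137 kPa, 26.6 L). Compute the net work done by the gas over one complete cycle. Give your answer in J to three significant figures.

W_net ≈ 950 J

Constant-volume legs do no work.
W(ii) = (80)(9.94 − 26.6) = -1333 J; W(iv) = (137)(26.6 − 9.94) = 2282 J.
W_net = -1333 + 2282 = 949.6 J (the clockwise enclosed area).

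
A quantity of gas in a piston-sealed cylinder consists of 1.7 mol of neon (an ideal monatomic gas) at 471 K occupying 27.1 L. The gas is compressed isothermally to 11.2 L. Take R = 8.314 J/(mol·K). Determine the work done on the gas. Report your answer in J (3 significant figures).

Isothermal: W = nRT ln(V₂/V₁).
W = (1.7)(8.314)(471) × ln(11.2/27.1)
  = 6657 × -0.8836
W_by_gas = -5882 J; work on gas = −W_by = 5882 J.

W ≈ 5880 J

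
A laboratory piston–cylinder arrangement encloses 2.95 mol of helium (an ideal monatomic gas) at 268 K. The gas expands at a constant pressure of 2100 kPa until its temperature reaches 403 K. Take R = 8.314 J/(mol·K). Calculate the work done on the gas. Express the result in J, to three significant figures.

Isobaric: W = P ΔV = nR ΔT.
W = (2.95)(8.314)(403 − 268) = 3311 J.
Work on gas = −W_by = -3311 J.

W ≈ -3310 J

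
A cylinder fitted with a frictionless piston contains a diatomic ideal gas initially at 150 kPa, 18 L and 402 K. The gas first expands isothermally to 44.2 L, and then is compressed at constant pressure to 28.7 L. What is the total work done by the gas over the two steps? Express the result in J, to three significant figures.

W_total ≈ 1480 J

Step 1 (isothermal): W = P₁V₁ ln(V₂/V₁) = (2700) ln(44.2/18) = 2426 J.
After step 1: P = 61.09 kPa, V = 44.2 L, T = 402 K.
Step 2 (isobaric): W = PΔV = (61.09 kPa)(28.7 − 44.2 L) = -946.8 J.
W_total = 2426 − 946.8 = 1479 J.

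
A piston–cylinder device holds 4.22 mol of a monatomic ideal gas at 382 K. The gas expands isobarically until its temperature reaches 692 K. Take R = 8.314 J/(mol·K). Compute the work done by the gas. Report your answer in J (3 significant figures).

Isobaric: W = P ΔV = nR ΔT.
W = (4.22)(8.314)(692 − 382) = 10876 J.

W ≈ 10900 J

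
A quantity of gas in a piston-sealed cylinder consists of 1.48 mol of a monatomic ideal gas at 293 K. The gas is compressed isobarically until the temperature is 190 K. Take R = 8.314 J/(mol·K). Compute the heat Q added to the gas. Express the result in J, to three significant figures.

Isobaric: W = nRΔT = (1.48)(8.314)(-103) = -1267 J.
ΔU = nCᵥΔT with Cᵥ = 3R/2: ΔU = (1.48)(12.47)(-103) = -1901 J.
Q = ΔU + W = -1901 − 1267 = -3168 J.

Q ≈ -3170 J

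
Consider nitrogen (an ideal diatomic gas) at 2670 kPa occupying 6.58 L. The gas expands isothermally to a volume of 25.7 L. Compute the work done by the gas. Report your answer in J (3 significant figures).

Isothermal: W = nRT ln(V₂/V₁) = P₁V₁ ln(V₂/V₁).
P₁V₁ = (2670 kPa)(6.58 L) = 17569 J.
W = 17569 × ln(25.7/6.58) = 17569 × 1.362
W_by_gas = 23936 J.

W ≈ 23900 J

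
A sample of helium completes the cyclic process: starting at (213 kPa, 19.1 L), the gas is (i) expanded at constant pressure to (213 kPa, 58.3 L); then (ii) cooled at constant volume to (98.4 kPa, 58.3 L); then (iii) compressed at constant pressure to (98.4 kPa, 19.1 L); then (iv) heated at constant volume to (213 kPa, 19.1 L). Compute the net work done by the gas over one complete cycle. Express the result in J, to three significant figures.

Constant-volume legs do no work.
W(i) = (213)(58.3 − 19.1) = 8350 J; W(iii) = (98.4)(19.1 − 58.3) = -3857 J.
W_net = 8350 − 3857 = 4492 J (the clockwise enclosed area).

W_net ≈ 4490 J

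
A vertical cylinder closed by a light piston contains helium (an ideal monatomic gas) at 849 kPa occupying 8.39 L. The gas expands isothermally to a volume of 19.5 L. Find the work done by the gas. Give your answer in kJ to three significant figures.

W ≈ 6.01 kJ

Isothermal: W = nRT ln(V₂/V₁) = P₁V₁ ln(V₂/V₁).
P₁V₁ = (849 kPa)(8.39 L) = 7123 J.
W = 7123 × ln(19.5/8.39) = 7123 × 0.8434
W_by_gas = 6007 J.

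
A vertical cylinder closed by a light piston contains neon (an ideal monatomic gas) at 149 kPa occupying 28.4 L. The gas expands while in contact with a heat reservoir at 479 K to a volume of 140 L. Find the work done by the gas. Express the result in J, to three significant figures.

W ≈ 6750 J

Isothermal: W = nRT ln(V₂/V₁) = P₁V₁ ln(V₂/V₁).
P₁V₁ = (149 kPa)(28.4 L) = 4232 J.
W = 4232 × ln(140/28.4) = 4232 × 1.595
W_by_gas = 6750 J.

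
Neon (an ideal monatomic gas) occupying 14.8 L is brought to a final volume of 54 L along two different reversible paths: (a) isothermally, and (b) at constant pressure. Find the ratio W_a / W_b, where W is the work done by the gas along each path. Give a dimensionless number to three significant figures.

W_a / W_b ≈ 0.489

Path (a) isothermal: W = P₁V₁ ln(V₂/V₁) → W_a/(P₁V₁) = 1.294.
Path (b) isobaric: W = P₁(V₂ − V₁) → W_b/(P₁V₁) = 2.649.
W_a / W_b = 1.294 / 2.649 = 0.4887.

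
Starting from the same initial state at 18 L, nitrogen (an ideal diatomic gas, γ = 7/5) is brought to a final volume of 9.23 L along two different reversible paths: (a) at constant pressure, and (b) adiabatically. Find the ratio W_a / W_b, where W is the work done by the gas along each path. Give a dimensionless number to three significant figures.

Path (a) isobaric: W = P₁(V₂ − V₁) → W_a/(P₁V₁) = -0.4872.
Path (b) adiabatic: W = P₁V₁(1 − (V₁/V₂)^(γ−1))/(γ−1) → W_b/(P₁V₁) = -0.7656.
W_a / W_b = -0.4872 / -0.7656 = 0.6364.

W_a / W_b ≈ 0.636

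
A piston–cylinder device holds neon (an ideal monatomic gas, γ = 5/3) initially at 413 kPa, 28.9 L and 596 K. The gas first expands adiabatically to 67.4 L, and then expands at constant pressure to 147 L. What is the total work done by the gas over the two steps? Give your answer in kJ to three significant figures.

W_total ≈ 15.7 kJ

Step 1 (adiabatic): W = (P₁V₁ − P₂V₂)/(γ−1) = (11936 − 6787)/0.667 = 7723 J.
After step 1: P = 100.7 kPa, V = 67.4 L, T = 338.9 K.
Step 2 (isobaric): W = PΔV = (100.7 kPa)(147 − 67.4 L) = 8015 J.
W_total = 7723 + 8015 = 15739 J.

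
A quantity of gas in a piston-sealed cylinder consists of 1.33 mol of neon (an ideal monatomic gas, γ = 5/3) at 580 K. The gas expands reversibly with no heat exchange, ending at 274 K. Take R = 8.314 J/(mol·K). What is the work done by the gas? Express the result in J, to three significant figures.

W ≈ 5080 J

Adiabatic ⇒ Q = 0, so W_by = −ΔU = nCᵥ(T₁ − T₂).
Cᵥ = 3R/2 = 12.47 J/(mol·K).
W = (1.33)(12.47)(580 − 274) = 5075 J.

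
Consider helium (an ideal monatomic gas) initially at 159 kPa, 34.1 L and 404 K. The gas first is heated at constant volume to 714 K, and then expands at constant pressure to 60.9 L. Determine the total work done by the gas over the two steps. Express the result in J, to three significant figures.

W_total ≈ 7530 J

Step 1 (isochoric): W = 0 (constant volume).
After step 1: P = 281 kPa (V unchanged).
Step 2 (isobaric): W = PΔV = (281 kPa)(60.9 − 34.1 L) = 7531 J.
W_total = 0 + 7531 = 7531 J.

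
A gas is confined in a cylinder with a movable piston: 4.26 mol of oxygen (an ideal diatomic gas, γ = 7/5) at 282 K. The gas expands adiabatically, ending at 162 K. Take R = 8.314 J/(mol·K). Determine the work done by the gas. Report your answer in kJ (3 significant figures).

Adiabatic ⇒ Q = 0, so W_by = −ΔU = nCᵥ(T₁ − T₂).
Cᵥ = 5R/2 = 20.79 J/(mol·K).
W = (4.26)(20.79)(282 − 162) = 10625 J.

W ≈ 10.6 kJ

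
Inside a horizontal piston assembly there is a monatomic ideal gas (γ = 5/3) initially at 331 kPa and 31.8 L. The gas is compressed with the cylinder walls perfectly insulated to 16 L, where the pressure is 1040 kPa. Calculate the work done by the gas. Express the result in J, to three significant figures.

W ≈ -9170 J

Adiabatic: W = (P₁V₁ − P₂V₂)/(γ − 1) with γ = 5/3.
P₁V₁ = 10526 J, P₂V₂ = 16640 J.
W = (10526 − 16640) / 0.6667 = -9171 J.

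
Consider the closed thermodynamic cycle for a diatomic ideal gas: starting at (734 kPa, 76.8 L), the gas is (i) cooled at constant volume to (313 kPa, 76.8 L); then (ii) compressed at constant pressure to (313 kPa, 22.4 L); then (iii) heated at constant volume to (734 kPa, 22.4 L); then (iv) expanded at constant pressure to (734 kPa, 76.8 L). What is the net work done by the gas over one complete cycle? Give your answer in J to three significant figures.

Constant-volume legs do no work.
W(ii) = (313)(22.4 − 76.8) = -17027 J; W(iv) = (734)(76.8 − 22.4) = 39930 J.
W_net = -17027 + 39930 = 22902 J (the clockwise enclosed area).

W_net ≈ 22900 J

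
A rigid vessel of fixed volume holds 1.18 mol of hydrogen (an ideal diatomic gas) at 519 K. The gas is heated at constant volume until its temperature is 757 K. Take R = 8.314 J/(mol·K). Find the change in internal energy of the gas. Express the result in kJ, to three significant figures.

ΔU ≈ 5.84 kJ

Constant volume ⇒ W = 0, so Q = ΔU = nCᵥΔT with Cᵥ = 5R/2 = 20.79 J/(mol·K).
ΔU = (1.18)(20.79)(757 − 519) = 5837 J.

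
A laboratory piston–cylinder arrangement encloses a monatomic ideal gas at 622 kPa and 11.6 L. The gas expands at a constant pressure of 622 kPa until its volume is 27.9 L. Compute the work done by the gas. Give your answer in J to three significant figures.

W ≈ 10100 J

Isobaric: W = P ΔV.
W = (622 kPa)(27.9 − 11.6 L) = (622)(16.3) = 10139 J.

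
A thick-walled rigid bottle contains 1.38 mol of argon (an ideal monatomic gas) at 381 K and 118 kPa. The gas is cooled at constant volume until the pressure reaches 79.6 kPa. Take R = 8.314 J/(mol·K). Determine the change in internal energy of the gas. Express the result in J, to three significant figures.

Constant volume ⇒ W = 0, so Q = ΔU = nCᵥΔT with Cᵥ = 3R/2 = 12.47 J/(mol·K).
At constant V, T₂/T₁ = P₂/P₁ ⇒ ΔT = T₁(P₂/P₁ − 1) = 381·(79.6/118 − 1) = -124 K.
ΔU = (1.38)(12.47)(-124) = -2134 J.

ΔU ≈ -2130 J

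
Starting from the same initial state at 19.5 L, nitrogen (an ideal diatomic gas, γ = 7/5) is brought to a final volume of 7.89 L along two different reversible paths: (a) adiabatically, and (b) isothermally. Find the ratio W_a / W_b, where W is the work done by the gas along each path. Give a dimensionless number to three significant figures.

W_a / W_b ≈ 1.20

Path (a) adiabatic: W = P₁V₁(1 − (V₁/V₂)^(γ−1))/(γ−1) → W_a/(P₁V₁) = -1.09.
Path (b) isothermal: W = P₁V₁ ln(V₂/V₁) → W_b/(P₁V₁) = -0.9048.
W_a / W_b = -1.09 / -0.9048 = 1.205.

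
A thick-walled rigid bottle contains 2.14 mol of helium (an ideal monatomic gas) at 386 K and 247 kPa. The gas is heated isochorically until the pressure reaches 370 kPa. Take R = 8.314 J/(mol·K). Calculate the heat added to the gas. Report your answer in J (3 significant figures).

Constant volume ⇒ W = 0, so Q = ΔU = nCᵥΔT with Cᵥ = 3R/2 = 12.47 J/(mol·K).
At constant V, T₂/T₁ = P₂/P₁ ⇒ ΔT = T₁(P₂/P₁ − 1) = 386·(370/247 − 1) = 192.2 K.
ΔU = (2.14)(12.47)(192.2) = 5130 J.

Q ≈ 5130 J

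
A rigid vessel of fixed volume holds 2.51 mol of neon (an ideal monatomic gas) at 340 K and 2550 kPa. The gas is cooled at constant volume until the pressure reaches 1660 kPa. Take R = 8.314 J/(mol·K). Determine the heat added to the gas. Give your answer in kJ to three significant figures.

Q ≈ -3.71 kJ

Constant volume ⇒ W = 0, so Q = ΔU = nCᵥΔT with Cᵥ = 3R/2 = 12.47 J/(mol·K).
At constant V, T₂/T₁ = P₂/P₁ ⇒ ΔT = T₁(P₂/P₁ − 1) = 340·(1660/2550 − 1) = -118.7 K.
ΔU = (2.51)(12.47)(-118.7) = -3715 J.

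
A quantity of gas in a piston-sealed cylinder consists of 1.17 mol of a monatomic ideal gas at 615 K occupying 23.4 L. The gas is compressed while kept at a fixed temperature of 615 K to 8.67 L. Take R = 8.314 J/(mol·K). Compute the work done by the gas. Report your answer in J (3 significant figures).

Isothermal: W = nRT ln(V₂/V₁).
W = (1.17)(8.314)(615) × ln(8.67/23.4)
  = 5982 × -0.9929
W_by_gas = -5940 J.

W ≈ -5940 J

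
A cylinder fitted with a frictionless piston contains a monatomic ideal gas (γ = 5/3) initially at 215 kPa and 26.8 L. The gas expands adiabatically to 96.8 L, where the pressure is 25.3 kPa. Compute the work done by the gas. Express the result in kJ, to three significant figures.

W ≈ 4.97 kJ

Adiabatic: W = (P₁V₁ − P₂V₂)/(γ − 1) with γ = 5/3.
P₁V₁ = 5762 J, P₂V₂ = 2449 J.
W = (5762 − 2449) / 0.6667 = 4969 J.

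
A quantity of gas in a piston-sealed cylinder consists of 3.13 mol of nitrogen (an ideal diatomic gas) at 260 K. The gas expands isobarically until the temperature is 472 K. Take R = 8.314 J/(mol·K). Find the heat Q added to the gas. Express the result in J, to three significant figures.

Isobaric: W = nRΔT = (3.13)(8.314)(212) = 5517 J.
ΔU = nCᵥΔT with Cᵥ = 5R/2: ΔU = (3.13)(20.79)(212) = 13792 J.
Q = ΔU + W = 13792 + 5517 = 19309 J.

Q ≈ 19300 J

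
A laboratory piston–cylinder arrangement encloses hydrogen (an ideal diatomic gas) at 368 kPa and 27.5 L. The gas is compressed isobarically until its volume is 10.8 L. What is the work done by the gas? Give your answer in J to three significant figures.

W ≈ -6150 J

Isobaric: W = P ΔV.
W = (368 kPa)(10.8 − 27.5 L) = (368)(-16.7) = -6146 J.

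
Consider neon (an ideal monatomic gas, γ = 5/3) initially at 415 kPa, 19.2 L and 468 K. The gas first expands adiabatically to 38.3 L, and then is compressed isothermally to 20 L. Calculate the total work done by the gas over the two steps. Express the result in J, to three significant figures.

Step 1 (adiabatic): W = (P₁V₁ − P₂V₂)/(γ−1) = (7968 − 5028)/0.667 = 4410 J.
After step 1: P = 131.3 kPa, V = 38.3 L, T = 295.3 K.
Step 2 (isothermal): W = P₁V₁ ln(V₂/V₁) = (5028) ln(20/38.3) = -3267 J.
W_total = 4410 − 3267 = 1143 J.

W_total ≈ 1140 J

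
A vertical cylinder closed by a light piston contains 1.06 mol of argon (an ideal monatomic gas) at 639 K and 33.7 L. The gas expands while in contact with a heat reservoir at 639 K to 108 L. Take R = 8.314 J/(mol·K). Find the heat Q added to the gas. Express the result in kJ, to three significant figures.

Isothermal ⇒ ΔU = 0, so Q = W = nRT ln(V₂/V₁).
Q = (1.06)(8.314)(639) ln(108/33.7) = 5631 × 1.165 = 6559 J.

Q ≈ 6.56 kJ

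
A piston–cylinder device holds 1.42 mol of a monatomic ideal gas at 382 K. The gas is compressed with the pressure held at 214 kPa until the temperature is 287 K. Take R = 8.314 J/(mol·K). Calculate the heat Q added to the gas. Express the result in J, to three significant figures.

Q ≈ -2800 J

Isobaric: W = nRΔT = (1.42)(8.314)(-95) = -1122 J.
ΔU = nCᵥΔT with Cᵥ = 3R/2: ΔU = (1.42)(12.47)(-95) = -1682 J.
Q = ΔU + W = -1682 − 1122 = -2804 J.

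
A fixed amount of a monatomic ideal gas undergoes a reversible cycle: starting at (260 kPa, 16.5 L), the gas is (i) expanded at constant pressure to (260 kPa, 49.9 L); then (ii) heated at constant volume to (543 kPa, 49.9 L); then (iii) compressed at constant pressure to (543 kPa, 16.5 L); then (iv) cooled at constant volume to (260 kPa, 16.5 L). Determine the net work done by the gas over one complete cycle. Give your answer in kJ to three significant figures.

W_net ≈ -9.45 kJ

Constant-volume legs do no work.
W(i) = (260)(49.9 − 16.5) = 8684 J; W(iii) = (543)(16.5 − 49.9) = -18136 J.
W_net = 8684 − 18136 = -9452 J (the counter-clockwise enclosed area).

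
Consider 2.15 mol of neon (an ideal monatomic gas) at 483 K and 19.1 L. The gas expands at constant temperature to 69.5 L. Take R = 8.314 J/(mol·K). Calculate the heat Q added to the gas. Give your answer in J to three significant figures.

Isothermal ⇒ ΔU = 0, so Q = W = nRT ln(V₂/V₁).
Q = (2.15)(8.314)(483) ln(69.5/19.1) = 8634 × 1.292 = 11152 J.

Q ≈ 11200 J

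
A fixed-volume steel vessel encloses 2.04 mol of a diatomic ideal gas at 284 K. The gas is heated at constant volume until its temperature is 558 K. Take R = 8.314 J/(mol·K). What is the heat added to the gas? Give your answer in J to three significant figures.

Constant volume ⇒ W = 0, so Q = ΔU = nCᵥΔT with Cᵥ = 5R/2 = 20.79 J/(mol·K).
ΔU = (2.04)(20.79)(558 − 284) = 11618 J.

Q ≈ 11600 J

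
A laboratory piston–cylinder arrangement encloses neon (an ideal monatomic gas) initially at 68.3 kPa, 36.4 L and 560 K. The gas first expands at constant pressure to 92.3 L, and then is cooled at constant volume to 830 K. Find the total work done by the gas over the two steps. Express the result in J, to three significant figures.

Step 1 (isobaric): W = PΔV = (68.3 kPa)(92.3 − 36.4 L) = 3818 J.
Step 2 (isochoric): W = 0 (constant volume).
W_total = 3818 + 0 = 3818 J.

W_total ≈ 3820 J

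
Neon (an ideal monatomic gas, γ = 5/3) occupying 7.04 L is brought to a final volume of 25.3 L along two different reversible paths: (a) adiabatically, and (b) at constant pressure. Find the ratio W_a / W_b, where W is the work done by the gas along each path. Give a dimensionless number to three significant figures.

W_a / W_b ≈ 0.332

Path (a) adiabatic: W = P₁V₁(1 − (V₁/V₂)^(γ−1))/(γ−1) → W_a/(P₁V₁) = 0.8607.
Path (b) isobaric: W = P₁(V₂ − V₁) → W_b/(P₁V₁) = 2.594.
W_a / W_b = 0.8607 / 2.594 = 0.3318.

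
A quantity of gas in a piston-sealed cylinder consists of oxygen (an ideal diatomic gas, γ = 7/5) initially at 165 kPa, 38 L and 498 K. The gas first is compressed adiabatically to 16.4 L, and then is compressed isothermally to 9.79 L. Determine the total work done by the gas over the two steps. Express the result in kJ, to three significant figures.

W_total ≈ -10.8 kJ

Step 1 (adiabatic): W = (P₁V₁ − P₂V₂)/(γ−1) = (6270 − 8775)/0.4 = -6262 J.
After step 1: P = 535.1 kPa, V = 16.4 L, T = 697 K.
Step 2 (isothermal): W = P₁V₁ ln(V₂/V₁) = (8775) ln(9.79/16.4) = -4527 J.
W_total = -6262 − 4527 = -10789 J.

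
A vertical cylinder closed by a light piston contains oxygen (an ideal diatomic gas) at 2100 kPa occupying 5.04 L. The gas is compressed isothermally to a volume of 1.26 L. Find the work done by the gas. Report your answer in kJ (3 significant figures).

Isothermal: W = nRT ln(V₂/V₁) = P₁V₁ ln(V₂/V₁).
P₁V₁ = (2100 kPa)(5.04 L) = 10584 J.
W = 10584 × ln(1.26/5.04) = 10584 × -1.386
W_by_gas = -14673 J.

W ≈ -14.7 kJ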